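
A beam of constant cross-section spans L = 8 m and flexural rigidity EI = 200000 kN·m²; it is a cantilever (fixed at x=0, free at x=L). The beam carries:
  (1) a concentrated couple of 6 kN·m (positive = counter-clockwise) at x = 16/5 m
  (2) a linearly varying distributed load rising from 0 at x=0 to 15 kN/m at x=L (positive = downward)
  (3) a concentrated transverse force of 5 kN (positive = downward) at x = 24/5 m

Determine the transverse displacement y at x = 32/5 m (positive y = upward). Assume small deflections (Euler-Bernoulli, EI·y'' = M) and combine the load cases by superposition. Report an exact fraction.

Load 1 — applied couple M₀=6 kN·m at a=16/5 m (b=L-a=24/5):
  y_1 = M₀a(2x-a)/(2EI)  [x>a] = 6·(16/5)·(2·(32/5)-(16/5))/(2·200000) = 36/78125 m
Load 2 — triangular load w₀=15 kN/m (0→w₀ over full span):
  y_2 = (w₀Lx³/12-w₀L²x²/6-w₀x⁵/(120L))/EI = (15·8·(32/5)³/12-15·8²·(32/5)²/6-15·(32/5)⁵/(120·8))/200000 = -200192/9765625 m
Load 3 — point force P=5 kN at a=24/5 m (b=L-a=16/5):
  y_3 = -Pa²(3x-a)/(6EI)  [x>a] = -5·(24/5)²·(3·(32/5)-(24/5))/(6·200000) = -108/78125 m
Superposition: y = Σ y_i = -209192/9765625 m ≈ -0.021421 m

y(32/5) = -209192/9765625 m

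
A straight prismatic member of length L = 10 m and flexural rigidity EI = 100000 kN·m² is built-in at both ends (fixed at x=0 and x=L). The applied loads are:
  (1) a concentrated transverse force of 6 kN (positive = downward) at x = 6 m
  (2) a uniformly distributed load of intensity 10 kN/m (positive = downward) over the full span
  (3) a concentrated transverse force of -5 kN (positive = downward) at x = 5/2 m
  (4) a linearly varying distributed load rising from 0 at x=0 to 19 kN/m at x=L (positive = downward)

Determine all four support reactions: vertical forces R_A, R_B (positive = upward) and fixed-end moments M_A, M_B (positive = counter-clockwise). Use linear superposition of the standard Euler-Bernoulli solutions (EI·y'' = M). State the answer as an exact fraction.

Load 1 — point force P=6 kN at a=6 m (b=L-a=4):
  R_A = Pb²(3a+b)/L³ = 6·4²·(3·6+4)/10³ = 264/125 kN
  M_A = Pab²/L² = 6·6·4²/10² = 144/25 kN·m
  R_B = Pa²(a+3b)/L³ = 6·6²·(6+3·4)/10³ = 486/125 kN
  M_B = -Pa²b/L² = -6·6²·4/10² = -216/25 kN·m
Load 2 — uniform load w=10 kN/m over full span:
  R_A = wL/2 = 10·10/2 = 50 kN
  M_A = wL²/12 = 10·10²/12 = 250/3 kN·m
  R_B = wL/2 = 10·10/2 = 50 kN
  M_B = -wL²/12 = -10·10²/12 = -250/3 kN·m
Load 3 — point force P=-5 kN at a=5/2 m (b=L-a=15/2):
  R_A = Pb²(3a+b)/L³ = (-5)·(15/2)²·(3·(5/2)+(15/2))/10³ = -135/32 kN
  M_A = Pab²/L² = (-5)·(5/2)·(15/2)²/10² = -225/32 kN·m
  R_B = Pa²(a+3b)/L³ = (-5)·(5/2)²·((5/2)+3·(15/2))/10³ = -25/32 kN
  M_B = -Pa²b/L² = -(-5)·(5/2)²·(15/2)/10² = 75/32 kN·m
Load 4 — triangular load w₀=19 kN/m (0→w₀ over full span):
  R_A = 3w₀L/20 = 3·19·10/20 = 57/2 kN
  M_A = w₀L²/30 = 19·10²/30 = 190/3 kN·m
  R_B = 7w₀L/20 = 7·19·10/20 = 133/2 kN
  M_B = -w₀L²/20 = -19·10²/20 = -95 kN·m
Superposition: R_A = 305573/4000 kN, M_A = 348949/2400 kN·m, R_B = 478427/4000 kN, M_B = -443111/2400 kN·m

R_A = 305573/4000 kN, M_A = 348949/2400 kN·m, R_B = 478427/4000 kN, M_B = -443111/2400 kN·m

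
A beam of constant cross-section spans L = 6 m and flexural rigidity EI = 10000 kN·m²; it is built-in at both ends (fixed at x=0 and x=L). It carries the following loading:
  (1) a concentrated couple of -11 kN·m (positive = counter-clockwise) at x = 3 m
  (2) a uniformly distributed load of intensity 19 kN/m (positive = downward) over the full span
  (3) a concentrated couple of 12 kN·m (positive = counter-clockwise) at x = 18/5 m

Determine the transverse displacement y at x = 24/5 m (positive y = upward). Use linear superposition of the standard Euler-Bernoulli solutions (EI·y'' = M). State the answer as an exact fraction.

y(24/5) = -170289/62500000 m

Load 1 — applied couple M₀=-11 kN·m at a=3 m (b=L-a=3):
  y_1 = (R_Ax³/6 - M_Ax²/2 - M₀(x-a)²/2)/EI  [x>a] with R_A=-11/4, M_A=-11/4 = ((-11/4)·(24/5)³/6 - (-11/4)·(24/5)²/2 - (-11)·((24/5)-3)²/2)/10000 = -297/2500000 m
Load 2 — uniform load w=19 kN/m over full span:
  y_2 = -wx²(L-x)²/(24EI) = -19·(24/5)²·(6-(24/5))²/(24·10000) = -1026/390625 m
Load 3 — applied couple M₀=12 kN·m at a=18/5 m (b=L-a=12/5):
  y_3 = (R_Ax³/6 - M_Ax²/2 - M₀(x-a)²/2)/EI  [x>a] with R_A=72/25, M_A=96/25 = ((72/25)·(24/5)³/6 - (96/25)·(24/5)²/2 - 12·((24/5)-(18/5))²/2)/10000 = 81/3906250 m
Superposition: y = Σ y_i = -170289/62500000 m ≈ -0.002725 m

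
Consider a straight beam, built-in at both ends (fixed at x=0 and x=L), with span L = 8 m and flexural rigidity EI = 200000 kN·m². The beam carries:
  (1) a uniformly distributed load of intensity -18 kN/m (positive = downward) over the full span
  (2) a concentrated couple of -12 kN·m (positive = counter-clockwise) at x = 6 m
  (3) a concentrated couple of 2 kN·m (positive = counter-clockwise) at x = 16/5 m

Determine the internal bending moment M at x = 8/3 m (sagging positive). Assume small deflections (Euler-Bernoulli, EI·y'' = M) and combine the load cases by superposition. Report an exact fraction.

M(8/3) = -3203/100 kN·m

Load 1 — uniform load w=-18 kN/m over full span:
  M_1 = wLx/2 - wL²/12 - wx²/2 = (-18)·8·(8/3)/2 - (-18)·8²/12 - (-18)·(8/3)²/2 = -32 kN·m
Load 2 — applied couple M₀=-12 kN·m at a=6 m (b=L-a=2):
  M_2 = R_Ax - M_A  [x≤a] with R_A=-27/16, M_A=-15/4 = (-27/16)·(8/3) - (-15/4) = -3/4 kN·m
Load 3 — applied couple M₀=2 kN·m at a=16/5 m (b=L-a=24/5):
  M_3 = R_Ax - M_A  [x≤a] with R_A=9/25, M_A=6/25 = (9/25)·(8/3) - (6/25) = 18/25 kN·m
Superposition: M = Σ M_i = -3203/100 kN·m ≈ -32.030000 kN·m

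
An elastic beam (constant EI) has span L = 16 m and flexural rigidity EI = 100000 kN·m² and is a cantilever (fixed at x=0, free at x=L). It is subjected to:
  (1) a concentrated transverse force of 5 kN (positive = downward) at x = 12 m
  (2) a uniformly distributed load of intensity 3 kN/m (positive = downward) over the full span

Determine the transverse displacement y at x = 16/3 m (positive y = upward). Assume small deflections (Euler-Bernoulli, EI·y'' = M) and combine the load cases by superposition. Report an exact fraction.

Load 1 — point force P=5 kN at a=12 m (b=L-a=4):
  y_1 = -Px²(3a-x)/(6EI)  [x≤a] = -5·(16/3)²·(3·12-(16/3))/(6·100000) = -368/50625 m
Load 2 — uniform load w=3 kN/m over full span:
  y_2 = -wx²(x²-4Lx+6L²)/(24EI) = -3·(16/3)²·((16/3)²-4·16·(16/3)+6·16²)/(24·100000) = -11008/253125 m
Superposition: y = Σ y_i = -12848/253125 m ≈ -0.050758 m

y(16/3) = -12848/253125 m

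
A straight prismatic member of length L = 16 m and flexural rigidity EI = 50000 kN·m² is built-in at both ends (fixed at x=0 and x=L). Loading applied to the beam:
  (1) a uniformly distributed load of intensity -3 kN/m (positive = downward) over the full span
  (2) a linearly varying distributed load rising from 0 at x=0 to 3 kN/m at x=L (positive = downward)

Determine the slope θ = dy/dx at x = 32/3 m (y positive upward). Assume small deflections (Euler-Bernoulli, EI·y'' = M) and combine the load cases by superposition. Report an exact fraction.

Load 1 — uniform load w=-3 kN/m over full span:
  θ_1 = -wx(L-x)(L-2x)/(12EI) = -(-3)·(32/3)·(16-(32/3))·(16-2·(32/3))/(12·50000) = -128/84375 rad
Load 2 — triangular load w₀=3 kN/m (0→w₀ over full span):
  θ_2 = -w₀(2x(L-x)(L-2x)(x+2L)+x²(L-x)²)/(120LEI) = -3·(2·(32/3)·(16-(32/3))·(16-2·(32/3))·((32/3)+2·16)+(32/3)²·(16-(32/3))²)/(120·16·50000) = 896/1265625 rad
Superposition: θ = Σ θ_i = -1024/1265625 rad ≈ -0.000809 rad

θ(32/3) = -1024/1265625 rad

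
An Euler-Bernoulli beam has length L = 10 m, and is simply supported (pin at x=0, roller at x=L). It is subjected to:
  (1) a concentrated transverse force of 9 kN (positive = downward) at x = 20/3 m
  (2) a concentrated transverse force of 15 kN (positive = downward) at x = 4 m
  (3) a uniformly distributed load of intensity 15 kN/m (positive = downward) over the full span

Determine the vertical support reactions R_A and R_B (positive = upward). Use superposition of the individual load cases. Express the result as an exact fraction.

Load 1 — point force P=9 kN at a=20/3 m (b=L-a=10/3):
  R_A = Pb/L = 9·(10/3)/10 = 3 kN
  R_B = Pa/L = 9·(20/3)/10 = 6 kN
Load 2 — point force P=15 kN at a=4 m (b=L-a=6):
  R_A = Pb/L = 15·6/10 = 9 kN
  R_B = Pa/L = 15·4/10 = 6 kN
Load 3 — uniform load w=15 kN/m over full span:
  R_A = wL/2 = 15·10/2 = 75 kN
  R_B = wL/2 = 15·10/2 = 75 kN
Superposition: R_A = 87 kN, R_B = 87 kN

R_A = 87 kN, R_B = 87 kN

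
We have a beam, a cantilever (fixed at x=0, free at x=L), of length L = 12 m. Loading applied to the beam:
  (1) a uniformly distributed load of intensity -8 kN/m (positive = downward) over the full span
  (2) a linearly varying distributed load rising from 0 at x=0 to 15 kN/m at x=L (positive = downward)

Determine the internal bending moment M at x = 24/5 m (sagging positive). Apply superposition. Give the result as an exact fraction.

M(24/5) = -2592/25 kN·m

Load 1 — uniform load w=-8 kN/m over full span:
  M_1 = -w(L-x)²/2 = -(-8)·(12-(24/5))²/2 = 5184/25 kN·m
Load 2 — triangular load w₀=15 kN/m (0→w₀ over full span):
  M_2 = w₀Lx/2 - w₀L²/3 - w₀x³/(6L) = 15·12·(24/5)/2 - 15·12²/3 - 15·(24/5)³/(6·12) = -7776/25 kN·m
Superposition: M = Σ M_i = -2592/25 kN·m ≈ -103.680000 kN·m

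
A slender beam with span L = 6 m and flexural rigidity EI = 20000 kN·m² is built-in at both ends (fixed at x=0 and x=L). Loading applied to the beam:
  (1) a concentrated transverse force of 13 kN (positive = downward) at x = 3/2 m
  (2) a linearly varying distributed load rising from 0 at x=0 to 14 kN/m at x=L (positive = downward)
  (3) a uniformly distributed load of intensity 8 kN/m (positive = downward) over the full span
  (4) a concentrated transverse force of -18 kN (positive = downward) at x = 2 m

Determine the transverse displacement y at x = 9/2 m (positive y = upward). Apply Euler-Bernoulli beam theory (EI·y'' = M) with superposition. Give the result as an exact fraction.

y(9/2) = -67587/51200000 m

Load 1 — point force P=13 kN at a=3/2 m (b=L-a=9/2):
  y_1 = -Pa²(L-x)²(3bL-(3b+a)(L-x))/(6L³EI)  [x>a] = -13·(3/2)²·(6-(9/2))²·(3·(9/2)·6-(3·(9/2)+(3/2))·(6-(9/2)))/(6·6³·20000) = -1521/10240000 m
Load 2 — triangular load w₀=14 kN/m (0→w₀ over full span):
  y_2 = -w₀x²(L-x)²(x+2L)/(120LEI) = -14·(9/2)²·(6-(9/2))²·((9/2)+2·6)/(120·6·20000) = -18711/25600000 m
Load 3 — uniform load w=8 kN/m over full span:
  y_3 = -wx²(L-x)²/(24EI) = -8·(9/2)²·(6-(9/2))²/(24·20000) = -243/320000 m
Load 4 — point force P=-18 kN at a=2 m (b=L-a=4):
  y_4 = -Pa²(L-x)²(3bL-(3b+a)(L-x))/(6L³EI)  [x>a] = -(-18)·2²·(6-(9/2))²·(3·4·6-(3·4+2)·(6-(9/2)))/(6·6³·20000) = 51/160000 m
Superposition: y = Σ y_i = -67587/51200000 m ≈ -0.001320 m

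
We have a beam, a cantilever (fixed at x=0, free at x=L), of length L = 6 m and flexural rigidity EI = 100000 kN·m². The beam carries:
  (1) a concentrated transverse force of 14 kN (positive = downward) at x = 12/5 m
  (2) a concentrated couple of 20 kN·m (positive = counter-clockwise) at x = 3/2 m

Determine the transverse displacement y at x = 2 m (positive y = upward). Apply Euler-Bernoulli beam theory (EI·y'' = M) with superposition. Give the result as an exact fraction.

y(2) = -331/3000000 m

Load 1 — point force P=14 kN at a=12/5 m (b=L-a=18/5):
  y_1 = -Px²(3a-x)/(6EI)  [x≤a] = -14·2²·(3·(12/5)-2)/(6·100000) = -91/187500 m
Load 2 — applied couple M₀=20 kN·m at a=3/2 m (b=L-a=9/2):
  y_2 = M₀a(2x-a)/(2EI)  [x>a] = 20·(3/2)·(2·2-(3/2))/(2·100000) = 3/8000 m
Superposition: y = Σ y_i = -331/3000000 m ≈ -0.000110 m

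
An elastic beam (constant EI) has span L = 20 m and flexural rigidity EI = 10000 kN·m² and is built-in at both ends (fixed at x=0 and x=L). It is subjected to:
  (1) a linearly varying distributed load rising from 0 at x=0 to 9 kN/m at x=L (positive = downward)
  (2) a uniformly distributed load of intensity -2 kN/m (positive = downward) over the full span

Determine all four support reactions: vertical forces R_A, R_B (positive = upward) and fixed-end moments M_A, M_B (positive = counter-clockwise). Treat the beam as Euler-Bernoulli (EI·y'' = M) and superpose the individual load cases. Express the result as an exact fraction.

R_A = 7 kN, M_A = 160/3 kN·m, R_B = 43 kN, M_B = -340/3 kN·m

Load 1 — triangular load w₀=9 kN/m (0→w₀ over full span):
  R_A = 3w₀L/20 = 3·9·20/20 = 27 kN
  M_A = w₀L²/30 = 9·20²/30 = 120 kN·m
  R_B = 7w₀L/20 = 7·9·20/20 = 63 kN
  M_B = -w₀L²/20 = -9·20²/20 = -180 kN·m
Load 2 — uniform load w=-2 kN/m over full span:
  R_A = wL/2 = (-2)·20/2 = -20 kN
  M_A = wL²/12 = (-2)·20²/12 = -200/3 kN·m
  R_B = wL/2 = (-2)·20/2 = -20 kN
  M_B = -wL²/12 = -(-2)·20²/12 = 200/3 kN·m
Superposition: R_A = 7 kN, M_A = 160/3 kN·m, R_B = 43 kN, M_B = -340/3 kN·m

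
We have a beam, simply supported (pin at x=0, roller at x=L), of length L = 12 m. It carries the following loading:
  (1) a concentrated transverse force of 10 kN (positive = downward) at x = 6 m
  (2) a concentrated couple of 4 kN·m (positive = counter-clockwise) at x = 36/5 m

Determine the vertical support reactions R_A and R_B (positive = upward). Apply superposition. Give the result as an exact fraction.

Load 1 — point force P=10 kN at a=6 m (b=L-a=6):
  R_A = Pb/L = 10·6/12 = 5 kN
  R_B = Pa/L = 10·6/12 = 5 kN
Load 2 — applied couple M₀=4 kN·m at a=36/5 m (b=L-a=24/5):
  R_A = M₀/L = 4/12 = 1/3 kN
  R_B = -M₀/L = -4/12 = -1/3 kN
Superposition: R_A = 16/3 kN, R_B = 14/3 kN

R_A = 16/3 kN, R_B = 14/3 kN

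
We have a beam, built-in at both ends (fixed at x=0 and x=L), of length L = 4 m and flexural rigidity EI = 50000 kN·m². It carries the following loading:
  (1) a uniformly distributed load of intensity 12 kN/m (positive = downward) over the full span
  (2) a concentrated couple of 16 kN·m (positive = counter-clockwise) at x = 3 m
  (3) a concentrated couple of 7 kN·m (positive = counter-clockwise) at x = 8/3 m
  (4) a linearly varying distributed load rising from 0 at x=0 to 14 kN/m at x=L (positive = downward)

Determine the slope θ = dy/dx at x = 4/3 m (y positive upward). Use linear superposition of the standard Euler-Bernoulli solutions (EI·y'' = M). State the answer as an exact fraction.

Load 1 — uniform load w=12 kN/m over full span:
  θ_1 = -wx(L-x)(L-2x)/(12EI) = -12·(4/3)·(4-(4/3))·(4-2·(4/3))/(12·50000) = -8/84375 rad
Load 2 — applied couple M₀=16 kN·m at a=3 m (b=L-a=1):
  θ_2 = (R_Ax²/2 - M_Ax)/EI  [x≤a] with R_A=9/2, M_A=5 = ((9/2)·(4/3)²/2 - 5·(4/3))/50000 = -1/18750 rad
Load 3 — applied couple M₀=7 kN·m at a=8/3 m (b=L-a=4/3):
  θ_3 = (R_Ax²/2 - M_Ax)/EI  [x≤a] with R_A=7/3, M_A=7/3 = ((7/3)·(4/3)²/2 - (7/3)·(4/3))/50000 = -7/337500 rad
Load 4 — triangular load w₀=14 kN/m (0→w₀ over full span):
  θ_4 = -w₀(2x(L-x)(L-2x)(x+2L)+x²(L-x)²)/(120LEI) = -14·(2·(4/3)·(4-(4/3))·(4-2·(4/3))·((4/3)+2·4)+(4/3)²·(4-(4/3))²)/(120·4·50000) = -224/3796875 rad
Superposition: θ = Σ θ_i = -3461/15187500 rad ≈ -0.000228 rad

θ(4/3) = -3461/15187500 rad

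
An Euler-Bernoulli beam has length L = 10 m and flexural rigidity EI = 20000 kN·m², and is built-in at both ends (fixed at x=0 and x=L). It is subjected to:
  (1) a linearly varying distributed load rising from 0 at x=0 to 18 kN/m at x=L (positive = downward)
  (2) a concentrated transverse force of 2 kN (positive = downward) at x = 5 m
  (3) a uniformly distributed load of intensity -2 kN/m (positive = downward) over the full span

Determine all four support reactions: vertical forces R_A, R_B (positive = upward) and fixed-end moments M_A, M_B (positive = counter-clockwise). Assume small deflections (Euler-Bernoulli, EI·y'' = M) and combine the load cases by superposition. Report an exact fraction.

R_A = 18 kN, M_A = 275/6 kN·m, R_B = 54 kN, M_B = -455/6 kN·m

Load 1 — triangular load w₀=18 kN/m (0→w₀ over full span):
  R_A = 3w₀L/20 = 3·18·10/20 = 27 kN
  M_A = w₀L²/30 = 18·10²/30 = 60 kN·m
  R_B = 7w₀L/20 = 7·18·10/20 = 63 kN
  M_B = -w₀L²/20 = -18·10²/20 = -90 kN·m
Load 2 — point force P=2 kN at a=5 m (b=L-a=5):
  R_A = Pb²(3a+b)/L³ = 2·5²·(3·5+5)/10³ = 1 kN
  M_A = Pab²/L² = 2·5·5²/10² = 5/2 kN·m
  R_B = Pa²(a+3b)/L³ = 2·5²·(5+3·5)/10³ = 1 kN
  M_B = -Pa²b/L² = -2·5²·5/10² = -5/2 kN·m
Load 3 — uniform load w=-2 kN/m over full span:
  R_A = wL/2 = (-2)·10/2 = -10 kN
  M_A = wL²/12 = (-2)·10²/12 = -50/3 kN·m
  R_B = wL/2 = (-2)·10/2 = -10 kN
  M_B = -wL²/12 = -(-2)·10²/12 = 50/3 kN·m
Superposition: R_A = 18 kN, M_A = 275/6 kN·m, R_B = 54 kN, M_B = -455/6 kN·m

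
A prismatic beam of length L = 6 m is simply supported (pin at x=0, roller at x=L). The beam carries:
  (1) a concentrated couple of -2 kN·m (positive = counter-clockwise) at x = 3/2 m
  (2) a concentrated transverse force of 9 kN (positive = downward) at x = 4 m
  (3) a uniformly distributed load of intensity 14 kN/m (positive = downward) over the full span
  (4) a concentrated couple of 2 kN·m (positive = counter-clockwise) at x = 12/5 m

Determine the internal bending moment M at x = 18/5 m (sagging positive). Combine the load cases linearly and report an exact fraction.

M(18/5) = 1782/25 kN·m

Load 1 — applied couple M₀=-2 kN·m at a=3/2 m (b=L-a=9/2):
  M_1 = M₀x/L - M₀  [x>a] = (-2)·(18/5)/6 - (-2) = 4/5 kN·m
Load 2 — point force P=9 kN at a=4 m (b=L-a=2):
  M_2 = Pbx/L  [x≤a] = 9·2·(18/5)/6 = 54/5 kN·m
Load 3 — uniform load w=14 kN/m over full span:
  M_3 = wx(L-x)/2 = 14·(18/5)·(6-(18/5))/2 = 1512/25 kN·m
Load 4 — applied couple M₀=2 kN·m at a=12/5 m (b=L-a=18/5):
  M_4 = M₀x/L - M₀  [x>a] = 2·(18/5)/6 - 2 = -4/5 kN·m
Superposition: M = Σ M_i = 1782/25 kN·m ≈ 71.280000 kN·m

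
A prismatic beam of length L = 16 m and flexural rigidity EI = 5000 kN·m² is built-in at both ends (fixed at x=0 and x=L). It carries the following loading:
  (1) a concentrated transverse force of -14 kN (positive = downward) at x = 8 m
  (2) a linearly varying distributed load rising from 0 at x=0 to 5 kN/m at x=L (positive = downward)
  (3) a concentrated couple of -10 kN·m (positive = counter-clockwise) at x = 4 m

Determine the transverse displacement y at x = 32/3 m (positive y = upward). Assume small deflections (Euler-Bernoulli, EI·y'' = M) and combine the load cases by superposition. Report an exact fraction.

y(32/3) = -15038/455625 m

Load 1 — point force P=-14 kN at a=8 m (b=L-a=8):
  y_1 = -Pa²(L-x)²(3bL-(3b+a)(L-x))/(6L³EI)  [x>a] = -(-14)·8²·(16-(32/3))²·(3·8·16-(3·8+8)·(16-(32/3)))/(6·16³·5000) = 448/10125 m
Load 2 — triangular load w₀=5 kN/m (0→w₀ over full span):
  y_2 = -w₀x²(L-x)²(x+2L)/(120LEI) = -5·(32/3)²·(16-(32/3))²·((32/3)+2·16)/(120·16·5000) = -32768/455625 m
Load 3 — applied couple M₀=-10 kN·m at a=4 m (b=L-a=12):
  y_3 = (R_Ax³/6 - M_Ax²/2 - M₀(x-a)²/2)/EI  [x>a] with R_A=-45/64, M_A=15/8 = ((-45/64)·(32/3)³/6 - (15/8)·(32/3)²/2 - (-10)·((32/3)-4)²/2)/5000 = -2/375 m
Superposition: y = Σ y_i = -15038/455625 m ≈ -0.033005 m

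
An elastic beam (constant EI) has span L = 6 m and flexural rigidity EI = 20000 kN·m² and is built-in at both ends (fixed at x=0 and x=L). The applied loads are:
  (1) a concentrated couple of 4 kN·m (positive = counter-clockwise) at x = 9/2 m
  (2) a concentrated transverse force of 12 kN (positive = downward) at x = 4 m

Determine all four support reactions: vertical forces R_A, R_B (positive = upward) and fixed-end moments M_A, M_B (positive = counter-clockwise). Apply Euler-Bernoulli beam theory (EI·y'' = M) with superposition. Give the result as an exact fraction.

R_A = 139/36 kN, M_A = 79/12 kN·m, R_B = 293/36 kN, M_B = -137/12 kN·m

Load 1 — applied couple M₀=4 kN·m at a=9/2 m (b=L-a=3/2):
  R_A = 6M₀ab/L³ = 6·4·(9/2)·(3/2)/6³ = 3/4 kN
  M_A = M₀b(2a-b)/L² = 4·(3/2)·(2·(9/2)-(3/2))/6² = 5/4 kN·m
  R_B = -6M₀ab/L³ = -6·4·(9/2)·(3/2)/6³ = -3/4 kN
  M_B = M₀a(2b-a)/L² = 4·(9/2)·(2·(3/2)-(9/2))/6² = -3/4 kN·m
Load 2 — point force P=12 kN at a=4 m (b=L-a=2):
  R_A = Pb²(3a+b)/L³ = 12·2²·(3·4+2)/6³ = 28/9 kN
  M_A = Pab²/L² = 12·4·2²/6² = 16/3 kN·m
  R_B = Pa²(a+3b)/L³ = 12·4²·(4+3·2)/6³ = 80/9 kN
  M_B = -Pa²b/L² = -12·4²·2/6² = -32/3 kN·m
Superposition: R_A = 139/36 kN, M_A = 79/12 kN·m, R_B = 293/36 kN, M_B = -137/12 kN·m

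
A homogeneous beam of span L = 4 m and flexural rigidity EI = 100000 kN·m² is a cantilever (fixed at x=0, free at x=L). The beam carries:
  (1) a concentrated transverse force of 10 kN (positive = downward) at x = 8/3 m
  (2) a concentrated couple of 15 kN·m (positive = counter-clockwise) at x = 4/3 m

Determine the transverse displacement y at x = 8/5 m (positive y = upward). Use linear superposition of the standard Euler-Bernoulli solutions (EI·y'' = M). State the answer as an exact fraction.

y(8/5) = -27/312500 m

Load 1 — point force P=10 kN at a=8/3 m (b=L-a=4/3):
  y_1 = -Px²(3a-x)/(6EI)  [x≤a] = -10·(8/5)²·(3·(8/3)-(8/5))/(6·100000) = -64/234375 m
Load 2 — applied couple M₀=15 kN·m at a=4/3 m (b=L-a=8/3):
  y_2 = M₀a(2x-a)/(2EI)  [x>a] = 15·(4/3)·(2·(8/5)-(4/3))/(2·100000) = 7/37500 m
Superposition: y = Σ y_i = -27/312500 m ≈ -0.000086 m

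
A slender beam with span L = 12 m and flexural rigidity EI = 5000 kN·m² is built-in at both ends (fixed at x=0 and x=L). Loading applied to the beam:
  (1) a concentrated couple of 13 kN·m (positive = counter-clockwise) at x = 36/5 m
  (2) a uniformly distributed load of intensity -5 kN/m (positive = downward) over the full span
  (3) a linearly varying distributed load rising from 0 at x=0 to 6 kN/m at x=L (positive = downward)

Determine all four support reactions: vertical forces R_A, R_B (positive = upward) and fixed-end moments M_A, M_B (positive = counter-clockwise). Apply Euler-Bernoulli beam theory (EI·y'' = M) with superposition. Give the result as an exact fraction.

Load 1 — applied couple M₀=13 kN·m at a=36/5 m (b=L-a=24/5):
  R_A = 6M₀ab/L³ = 6·13·(36/5)·(24/5)/12³ = 39/25 kN
  M_A = M₀b(2a-b)/L² = 13·(24/5)·(2·(36/5)-(24/5))/12² = 104/25 kN·m
  R_B = -6M₀ab/L³ = -6·13·(36/5)·(24/5)/12³ = -39/25 kN
  M_B = M₀a(2b-a)/L² = 13·(36/5)·(2·(24/5)-(36/5))/12² = 39/25 kN·m
Load 2 — uniform load w=-5 kN/m over full span:
  R_A = wL/2 = (-5)·12/2 = -30 kN
  M_A = wL²/12 = (-5)·12²/12 = -60 kN·m
  R_B = wL/2 = (-5)·12/2 = -30 kN
  M_B = -wL²/12 = -(-5)·12²/12 = 60 kN·m
Load 3 — triangular load w₀=6 kN/m (0→w₀ over full span):
  R_A = 3w₀L/20 = 3·6·12/20 = 54/5 kN
  M_A = w₀L²/30 = 6·12²/30 = 144/5 kN·m
  R_B = 7w₀L/20 = 7·6·12/20 = 126/5 kN
  M_B = -w₀L²/20 = -6·12²/20 = -216/5 kN·m
Superposition: R_A = -441/25 kN, M_A = -676/25 kN·m, R_B = -159/25 kN, M_B = 459/25 kN·m

R_A = -441/25 kN, M_A = -676/25 kN·m, R_B = -159/25 kN, M_B = 459/25 kN·m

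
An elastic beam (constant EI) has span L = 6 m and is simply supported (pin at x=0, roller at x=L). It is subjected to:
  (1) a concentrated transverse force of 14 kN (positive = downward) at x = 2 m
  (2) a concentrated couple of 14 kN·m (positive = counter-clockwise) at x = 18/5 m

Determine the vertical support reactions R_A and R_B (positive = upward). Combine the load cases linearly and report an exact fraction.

R_A = 35/3 kN, R_B = 7/3 kN

Load 1 — point force P=14 kN at a=2 m (b=L-a=4):
  R_A = Pb/L = 14·4/6 = 28/3 kN
  R_B = Pa/L = 14·2/6 = 14/3 kN
Load 2 — applied couple M₀=14 kN·m at a=18/5 m (b=L-a=12/5):
  R_A = M₀/L = 14/6 = 7/3 kN
  R_B = -M₀/L = -14/6 = -7/3 kN
Superposition: R_A = 35/3 kN, R_B = 7/3 kN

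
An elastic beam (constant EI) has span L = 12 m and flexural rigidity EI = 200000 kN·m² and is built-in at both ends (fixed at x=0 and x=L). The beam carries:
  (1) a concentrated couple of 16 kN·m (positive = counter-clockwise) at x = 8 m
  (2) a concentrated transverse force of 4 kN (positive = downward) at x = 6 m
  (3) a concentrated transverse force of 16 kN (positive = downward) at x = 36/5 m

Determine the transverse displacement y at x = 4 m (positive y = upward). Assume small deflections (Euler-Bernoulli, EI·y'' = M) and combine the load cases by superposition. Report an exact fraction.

Load 1 — applied couple M₀=16 kN·m at a=8 m (b=L-a=4):
  y_1 = (R_Ax³/6 - M_Ax²/2)/EI  [x≤a] with R_A=16/9, M_A=16/3 = ((16/9)·4³/6 - (16/3)·4²/2)/200000 = -2/16875 m
Load 2 — point force P=4 kN at a=6 m (b=L-a=6):
  y_2 = -Pb²x²(3aL-(3a+b)x)/(6L³EI)  [x≤a] = -4·6²·4²·(3·6·12-(3·6+6)·4)/(6·12³·200000) = -1/7500 m
Load 3 — point force P=16 kN at a=36/5 m (b=L-a=24/5):
  y_3 = -Pb²x²(3aL-(3a+b)x)/(6L³EI)  [x≤a] = -16·(24/5)²·4²·(3·(36/5)·12-(3·(36/5)+(24/5))·4)/(6·12³·200000) = -512/1171875 m
Superposition: y = Σ y_i = -29057/42187500 m ≈ -0.000689 m

y(4) = -29057/42187500 m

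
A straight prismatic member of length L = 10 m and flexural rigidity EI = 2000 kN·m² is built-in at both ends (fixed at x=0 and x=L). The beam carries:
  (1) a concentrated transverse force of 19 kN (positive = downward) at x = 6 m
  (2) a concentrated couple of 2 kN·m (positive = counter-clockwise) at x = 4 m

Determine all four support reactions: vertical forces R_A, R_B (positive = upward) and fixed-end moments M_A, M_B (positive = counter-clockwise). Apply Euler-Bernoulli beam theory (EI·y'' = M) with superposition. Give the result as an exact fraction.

R_A = 872/125 kN, M_A = 462/25 kN·m, R_B = 1503/125 kN, M_B = -668/25 kN·m

Load 1 — point force P=19 kN at a=6 m (b=L-a=4):
  R_A = Pb²(3a+b)/L³ = 19·4²·(3·6+4)/10³ = 836/125 kN
  M_A = Pab²/L² = 19·6·4²/10² = 456/25 kN·m
  R_B = Pa²(a+3b)/L³ = 19·6²·(6+3·4)/10³ = 1539/125 kN
  M_B = -Pa²b/L² = -19·6²·4/10² = -684/25 kN·m
Load 2 — applied couple M₀=2 kN·m at a=4 m (b=L-a=6):
  R_A = 6M₀ab/L³ = 6·2·4·6/10³ = 36/125 kN
  M_A = M₀b(2a-b)/L² = 2·6·(2·4-6)/10² = 6/25 kN·m
  R_B = -6M₀ab/L³ = -6·2·4·6/10³ = -36/125 kN
  M_B = M₀a(2b-a)/L² = 2·4·(2·6-4)/10² = 16/25 kN·m
Superposition: R_A = 872/125 kN, M_A = 462/25 kN·m, R_B = 1503/125 kN, M_B = -668/25 kN·m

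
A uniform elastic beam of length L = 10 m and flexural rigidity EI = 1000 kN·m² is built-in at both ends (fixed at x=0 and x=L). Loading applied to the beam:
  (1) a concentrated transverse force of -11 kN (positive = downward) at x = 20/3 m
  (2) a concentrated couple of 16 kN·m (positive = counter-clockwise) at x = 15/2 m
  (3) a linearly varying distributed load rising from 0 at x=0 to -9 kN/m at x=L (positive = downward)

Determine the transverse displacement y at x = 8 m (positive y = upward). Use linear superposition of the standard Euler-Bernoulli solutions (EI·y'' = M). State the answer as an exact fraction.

y(8) = 67927/1012500 m

Load 1 — point force P=-11 kN at a=20/3 m (b=L-a=10/3):
  y_1 = -Pa²(L-x)²(3bL-(3b+a)(L-x))/(6L³EI)  [x>a] = -(-11)·(20/3)²·(10-8)²·(3·(10/3)·10-(3·(10/3)+(20/3))·(10-8))/(6·10³·1000) = 44/2025 m
Load 2 — applied couple M₀=16 kN·m at a=15/2 m (b=L-a=5/2):
  y_2 = (R_Ax³/6 - M_Ax²/2 - M₀(x-a)²/2)/EI  [x>a] with R_A=9/5, M_A=5 = ((9/5)·8³/6 - 5·8²/2 - 16·(8-(15/2))²/2)/1000 = -21/2500 m
Load 3 — triangular load w₀=-9 kN/m (0→w₀ over full span):
  y_3 = -w₀x²(L-x)²(x+2L)/(120LEI) = -(-9)·8²·(10-8)²·(8+2·10)/(120·10·1000) = 168/3125 m
Superposition: y = Σ y_i = 67927/1012500 m ≈ 0.067088 m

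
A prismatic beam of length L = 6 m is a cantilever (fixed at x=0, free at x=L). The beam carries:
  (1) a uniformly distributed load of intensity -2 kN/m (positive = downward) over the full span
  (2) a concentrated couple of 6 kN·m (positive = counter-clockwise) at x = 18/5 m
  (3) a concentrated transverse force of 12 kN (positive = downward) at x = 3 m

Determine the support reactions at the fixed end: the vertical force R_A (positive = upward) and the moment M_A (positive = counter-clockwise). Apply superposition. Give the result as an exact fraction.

R_A = 0 kN, M_A = -6 kN·m

Load 1 — uniform load w=-2 kN/m over full span:
  R_A = wL = (-2)·6 = -12 kN
  M_A = wL²/2 = (-2)·6²/2 = -36 kN·m
Load 2 — applied couple M₀=6 kN·m at a=18/5 m (b=L-a=12/5):
  R_A = 0 kN
  M_A = -M₀ = -6 kN·m
Load 3 — point force P=12 kN at a=3 m (b=L-a=3):
  R_A = P = 12 kN
  M_A = Pa = 12·3 = 36 kN·m
Superposition: R_A = 0 kN, M_A = -6 kN·m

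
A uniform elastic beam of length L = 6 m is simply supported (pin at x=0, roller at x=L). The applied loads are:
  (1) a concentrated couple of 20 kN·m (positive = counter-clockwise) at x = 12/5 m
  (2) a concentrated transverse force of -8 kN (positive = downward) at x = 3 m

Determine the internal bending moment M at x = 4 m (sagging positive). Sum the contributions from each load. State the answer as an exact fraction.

Load 1 — applied couple M₀=20 kN·m at a=12/5 m (b=L-a=18/5):
  M_1 = M₀x/L - M₀  [x>a] = 20·4/6 - 20 = -20/3 kN·m
Load 2 — point force P=-8 kN at a=3 m (b=L-a=3):
  M_2 = Pa(L-x)/L  [x>a] = (-8)·3·(6-4)/6 = -8 kN·m
Superposition: M = Σ M_i = -44/3 kN·m ≈ -14.666667 kN·m

M(4) = -44/3 kN·m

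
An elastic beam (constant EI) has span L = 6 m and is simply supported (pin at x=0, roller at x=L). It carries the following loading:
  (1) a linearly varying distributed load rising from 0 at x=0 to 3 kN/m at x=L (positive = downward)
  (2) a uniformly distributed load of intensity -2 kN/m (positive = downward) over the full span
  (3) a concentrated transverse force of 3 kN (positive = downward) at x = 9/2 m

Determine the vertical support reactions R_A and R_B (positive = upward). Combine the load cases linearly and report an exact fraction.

R_A = -9/4 kN, R_B = 9/4 kN

Load 1 — triangular load w₀=3 kN/m (0→w₀ over full span):
  R_A = w₀L/6 = 3·6/6 = 3 kN
  R_B = w₀L/3 = 3·6/3 = 6 kN
Load 2 — uniform load w=-2 kN/m over full span:
  R_A = wL/2 = (-2)·6/2 = -6 kN
  R_B = wL/2 = (-2)·6/2 = -6 kN
Load 3 — point force P=3 kN at a=9/2 m (b=L-a=3/2):
  R_A = Pb/L = 3·(3/2)/6 = 3/4 kN
  R_B = Pa/L = 3·(9/2)/6 = 9/4 kN
Superposition: R_A = -9/4 kN, R_B = 9/4 kN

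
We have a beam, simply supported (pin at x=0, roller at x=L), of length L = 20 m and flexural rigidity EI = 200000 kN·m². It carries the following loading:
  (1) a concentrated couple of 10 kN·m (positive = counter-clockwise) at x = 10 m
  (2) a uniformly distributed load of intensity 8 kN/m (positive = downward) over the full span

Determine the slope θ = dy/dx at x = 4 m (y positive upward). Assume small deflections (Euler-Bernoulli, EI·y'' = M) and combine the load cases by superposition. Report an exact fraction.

θ(4) = -6349/600000 rad

Load 1 — applied couple M₀=10 kN·m at a=10 m (b=L-a=10):
  θ_1 = (M₀x²/(2L)+C₁)/EI  [x≤a] with C₁=M₀(3b²-L²)/(6L)=-25/3 = (10·4²/(2·20)+(-25/3))/200000 = -13/600000 rad
Load 2 — uniform load w=8 kN/m over full span:
  θ_2 = -w(L³-6Lx²+4x³)/(24EI) = -8·(20³-6·20·4²+4·4³)/(24·200000) = -33/3125 rad
Superposition: θ = Σ θ_i = -6349/600000 rad ≈ -0.010582 rad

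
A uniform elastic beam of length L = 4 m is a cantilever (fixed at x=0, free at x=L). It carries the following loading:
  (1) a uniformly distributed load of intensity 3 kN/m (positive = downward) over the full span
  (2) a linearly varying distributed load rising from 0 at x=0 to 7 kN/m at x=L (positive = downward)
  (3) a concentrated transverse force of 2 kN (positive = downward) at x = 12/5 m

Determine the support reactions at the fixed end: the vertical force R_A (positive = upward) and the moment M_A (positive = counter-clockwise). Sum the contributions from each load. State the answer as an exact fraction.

Load 1 — uniform load w=3 kN/m over full span:
  R_A = wL = 3·4 = 12 kN
  M_A = wL²/2 = 3·4²/2 = 24 kN·m
Load 2 — triangular load w₀=7 kN/m (0→w₀ over full span):
  R_A = w₀L/2 = 7·4/2 = 14 kN
  M_A = w₀L²/3 = 7·4²/3 = 112/3 kN·m
Load 3 — point force P=2 kN at a=12/5 m (b=L-a=8/5):
  R_A = P = 2 kN
  M_A = Pa = 2·(12/5) = 24/5 kN·m
Superposition: R_A = 28 kN, M_A = 992/15 kN·m

R_A = 28 kN, M_A = 992/15 kN·m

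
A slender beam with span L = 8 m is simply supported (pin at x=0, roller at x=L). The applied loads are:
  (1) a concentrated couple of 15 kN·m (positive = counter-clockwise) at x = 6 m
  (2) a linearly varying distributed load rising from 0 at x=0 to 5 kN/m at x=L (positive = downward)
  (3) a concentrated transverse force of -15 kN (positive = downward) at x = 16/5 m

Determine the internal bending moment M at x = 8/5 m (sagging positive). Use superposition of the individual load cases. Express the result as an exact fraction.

Load 1 — applied couple M₀=15 kN·m at a=6 m (b=L-a=2):
  M_1 = M₀x/L  [x≤a] = 15·(8/5)/8 = 3 kN·m
Load 2 — triangular load w₀=5 kN/m (0→w₀ over full span):
  M_2 = w₀Lx/6 - w₀x³/(6L) = 5·8·(8/5)/6 - 5·(8/5)³/(6·8) = 256/25 kN·m
Load 3 — point force P=-15 kN at a=16/5 m (b=L-a=24/5):
  M_3 = Pbx/L  [x≤a] = (-15)·(24/5)·(8/5)/8 = -72/5 kN·m
Superposition: M = Σ M_i = -29/25 kN·m ≈ -1.160000 kN·m

M(8/5) = -29/25 kN·m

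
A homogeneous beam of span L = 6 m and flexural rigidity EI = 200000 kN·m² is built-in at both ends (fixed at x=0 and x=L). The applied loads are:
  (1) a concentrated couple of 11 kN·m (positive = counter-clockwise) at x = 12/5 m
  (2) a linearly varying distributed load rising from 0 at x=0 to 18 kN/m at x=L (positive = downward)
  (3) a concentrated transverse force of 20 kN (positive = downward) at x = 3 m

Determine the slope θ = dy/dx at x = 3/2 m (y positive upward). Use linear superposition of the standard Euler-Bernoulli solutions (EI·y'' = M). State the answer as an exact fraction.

θ(3/2) = -80217/640000000 rad

Load 1 — applied couple M₀=11 kN·m at a=12/5 m (b=L-a=18/5):
  θ_1 = (R_Ax²/2 - M_Ax)/EI  [x≤a] with R_A=66/25, M_A=33/25 = ((66/25)·(3/2)²/2 - (33/25)·(3/2))/200000 = 99/20000000 rad
Load 2 — triangular load w₀=18 kN/m (0→w₀ over full span):
  θ_2 = -w₀(2x(L-x)(L-2x)(x+2L)+x²(L-x)²)/(120LEI) = -18·(2·(3/2)·(6-(3/2))·(6-2·(3/2))·((3/2)+2·6)+(3/2)²·(6-(3/2))²)/(120·6·200000) = -9477/128000000 rad
Load 3 — point force P=20 kN at a=3 m (b=L-a=3):
  θ_3 = -Pb²x(2aL-(3a+b)x)/(2L³EI)  [x≤a] = -20·3²·(3/2)·(2·3·6-(3·3+3)·(3/2))/(2·6³·200000) = -9/160000 rad
Superposition: θ = Σ θ_i = -80217/640000000 rad ≈ -0.000125 rad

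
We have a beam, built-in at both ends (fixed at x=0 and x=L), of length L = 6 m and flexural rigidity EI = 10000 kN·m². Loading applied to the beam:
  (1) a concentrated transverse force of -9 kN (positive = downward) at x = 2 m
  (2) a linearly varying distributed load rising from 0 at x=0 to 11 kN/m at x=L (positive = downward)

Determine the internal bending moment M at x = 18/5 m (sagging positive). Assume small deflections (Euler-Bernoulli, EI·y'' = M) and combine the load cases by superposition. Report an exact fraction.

M(18/5) = 823/125 kN·m

Load 1 — point force P=-9 kN at a=2 m (b=L-a=4):
  M_1 = Pa²(a+3b)(L-x)/L³ - Pa²b/L²  [x>a] = (-9)·2²·(2+3·4)·(6-(18/5))/6³ - (-9)·2²·4/6² = -8/5 kN·m
Load 2 — triangular load w₀=11 kN/m (0→w₀ over full span):
  M_2 = 3w₀Lx/20 - w₀L²/30 - w₀x³/(6L) = 3·11·6·(18/5)/20 - 11·6²/30 - 11·(18/5)³/(6·6) = 1023/125 kN·m
Superposition: M = Σ M_i = 823/125 kN·m ≈ 6.584000 kN·m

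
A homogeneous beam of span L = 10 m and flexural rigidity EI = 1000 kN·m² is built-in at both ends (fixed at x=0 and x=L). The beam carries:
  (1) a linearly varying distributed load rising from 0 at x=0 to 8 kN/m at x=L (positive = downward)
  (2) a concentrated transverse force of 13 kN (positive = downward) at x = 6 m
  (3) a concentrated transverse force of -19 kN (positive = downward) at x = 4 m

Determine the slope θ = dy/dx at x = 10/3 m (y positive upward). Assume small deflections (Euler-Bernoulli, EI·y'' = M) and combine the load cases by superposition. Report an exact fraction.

Load 1 — triangular load w₀=8 kN/m (0→w₀ over full span):
  θ_1 = -w₀(2x(L-x)(L-2x)(x+2L)+x²(L-x)²)/(120LEI) = -8·(2·(10/3)·(10-(10/3))·(10-2·(10/3))·((10/3)+2·10)+(10/3)²·(10-(10/3))²)/(120·10·1000) = -32/1215 rad
Load 2 — point force P=13 kN at a=6 m (b=L-a=4):
  θ_2 = -Pb²x(2aL-(3a+b)x)/(2L³EI)  [x≤a] = -13·4²·(10/3)·(2·6·10-(3·6+4)·(10/3))/(2·10³·1000) = -91/5625 rad
Load 3 — point force P=-19 kN at a=4 m (b=L-a=6):
  θ_3 = -Pb²x(2aL-(3a+b)x)/(2L³EI)  [x≤a] = -(-19)·6²·(10/3)·(2·4·10-(3·4+6)·(10/3))/(2·10³·1000) = 57/2500 rad
Superposition: θ = Σ θ_i = -11977/607500 rad ≈ -0.019715 rad

θ(10/3) = -11977/607500 rad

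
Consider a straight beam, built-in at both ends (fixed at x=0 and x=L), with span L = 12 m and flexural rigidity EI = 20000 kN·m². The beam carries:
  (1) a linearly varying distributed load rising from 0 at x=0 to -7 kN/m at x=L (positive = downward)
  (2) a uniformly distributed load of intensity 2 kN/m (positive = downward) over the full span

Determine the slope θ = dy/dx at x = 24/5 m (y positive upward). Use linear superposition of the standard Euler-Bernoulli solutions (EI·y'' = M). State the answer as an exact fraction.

Load 1 — triangular load w₀=-7 kN/m (0→w₀ over full span):
  θ_1 = -w₀(2x(L-x)(L-2x)(x+2L)+x²(L-x)²)/(120LEI) = -(-7)·(2·(24/5)·(12-(24/5))·(12-2·(24/5))·((24/5)+2·12)+(24/5)²·(12-(24/5))²)/(120·12·20000) = 567/390625 rad
Load 2 — uniform load w=2 kN/m over full span:
  θ_2 = -wx(L-x)(L-2x)/(12EI) = -2·(24/5)·(12-(24/5))·(12-2·(24/5))/(12·20000) = -54/78125 rad
Superposition: θ = Σ θ_i = 297/390625 rad ≈ 0.000760 rad

θ(24/5) = 297/390625 rad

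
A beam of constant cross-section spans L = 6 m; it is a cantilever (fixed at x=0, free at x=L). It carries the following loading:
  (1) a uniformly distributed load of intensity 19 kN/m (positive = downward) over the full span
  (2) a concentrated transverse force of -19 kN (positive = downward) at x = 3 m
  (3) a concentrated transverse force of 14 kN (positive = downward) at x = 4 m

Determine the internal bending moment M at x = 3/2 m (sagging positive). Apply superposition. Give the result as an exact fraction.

Load 1 — uniform load w=19 kN/m over full span:
  M_1 = -w(L-x)²/2 = -19·(6-(3/2))²/2 = -1539/8 kN·m
Load 2 — point force P=-19 kN at a=3 m (b=L-a=3):
  M_2 = -P(a-x)  [x≤a] = -(-19)·(3-(3/2)) = 57/2 kN·m
Load 3 — point force P=14 kN at a=4 m (b=L-a=2):
  M_3 = -P(a-x)  [x≤a] = -14·(4-(3/2)) = -35 kN·m
Superposition: M = Σ M_i = -1591/8 kN·m ≈ -198.875000 kN·m

M(3/2) = -1591/8 kN·m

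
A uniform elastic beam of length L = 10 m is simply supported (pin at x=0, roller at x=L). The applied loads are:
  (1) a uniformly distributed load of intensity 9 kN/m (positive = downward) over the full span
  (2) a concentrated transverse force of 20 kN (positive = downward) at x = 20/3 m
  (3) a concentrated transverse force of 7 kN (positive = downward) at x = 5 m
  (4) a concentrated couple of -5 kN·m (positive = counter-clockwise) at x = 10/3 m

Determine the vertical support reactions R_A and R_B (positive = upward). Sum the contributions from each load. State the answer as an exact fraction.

Load 1 — uniform load w=9 kN/m over full span:
  R_A = wL/2 = 9·10/2 = 45 kN
  R_B = wL/2 = 9·10/2 = 45 kN
Load 2 — point force P=20 kN at a=20/3 m (b=L-a=10/3):
  R_A = Pb/L = 20·(10/3)/10 = 20/3 kN
  R_B = Pa/L = 20·(20/3)/10 = 40/3 kN
Load 3 — point force P=7 kN at a=5 m (b=L-a=5):
  R_A = Pb/L = 7·5/10 = 7/2 kN
  R_B = Pa/L = 7·5/10 = 7/2 kN
Load 4 — applied couple M₀=-5 kN·m at a=10/3 m (b=L-a=20/3):
  R_A = M₀/L = (-5)/10 = -1/2 kN
  R_B = -M₀/L = -(-5)/10 = 1/2 kN
Superposition: R_A = 164/3 kN, R_B = 187/3 kN

R_A = 164/3 kN, R_B = 187/3 kN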